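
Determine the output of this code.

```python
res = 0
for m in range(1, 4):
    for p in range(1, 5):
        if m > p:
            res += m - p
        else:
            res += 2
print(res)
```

m=1,p=1: not 1>1, res = 0+2 = 2
m=1,p=2: not 1>2, res = 2+2 = 4
m=1,p=3: not 1>3, res = 4+2 = 6
m=1,p=4: not 1>4, res = 6+2 = 8
m=2,p=1: 2>1, res = 8+1 = 9
m=2,p=2: not 2>2, res = 9+2 = 11
m=2,p=3: not 2>3, res = 11+2 = 13
m=2,p=4: not 2>4, res = 13+2 = 15
m=3,p=1: 3>1, res = 15+2 = 17
m=3,p=2: 3>2, res = 17+1 = 18
m=3,p=3: not 3>3, res = 18+2 = 20
m=3,p=4: not 3>4, res = 20+2 = 22

22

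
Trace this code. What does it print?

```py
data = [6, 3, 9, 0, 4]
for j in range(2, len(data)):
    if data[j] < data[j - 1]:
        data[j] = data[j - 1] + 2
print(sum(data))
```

42

j=2: 9>=3, unchanged → [6, 3, 9, 0, 4]
j=3: 0<9, data[3] = 9+2 = 11 → [6, 3, 9, 11, 4]
j=4: 4<11, data[4] = 11+2 = 13 → [6, 3, 9, 11, 13]
sum = 42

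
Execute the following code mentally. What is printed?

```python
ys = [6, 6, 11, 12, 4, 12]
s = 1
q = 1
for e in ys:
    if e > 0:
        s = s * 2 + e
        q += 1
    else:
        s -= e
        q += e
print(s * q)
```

3556

e=6: >0, s = 1*2+6 = 8; q=2
e=6: >0, s = 8*2+6 = 22; q=3
e=11: >0, s = 22*2+11 = 55; q=4
e=12: >0, s = 55*2+12 = 122; q=5
e=4: >0, s = 122*2+4 = 248; q=6
e=12: >0, s = 248*2+12 = 508; q=7
s*q = 508*7 = 3556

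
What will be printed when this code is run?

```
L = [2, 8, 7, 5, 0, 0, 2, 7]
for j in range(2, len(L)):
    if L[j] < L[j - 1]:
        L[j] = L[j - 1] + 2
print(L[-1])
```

20

j=2: 7<8, L[2] = 8+2 = 10 → [2, 8, 10, 5, 0, 0, 2, 7]
j=3: 5<10, L[3] = 10+2 = 12 → [2, 8, 10, 12, 0, 0, 2, 7]
j=4: 0<12, L[4] = 12+2 = 14 → [2, 8, 10, 12, 14, 0, 2, 7]
j=5: 0<14, L[5] = 14+2 = 16 → [2, 8, 10, 12, 14, 16, 2, 7]
j=6: 2<16, L[6] = 16+2 = 18 → [2, 8, 10, 12, 14, 16, 18, 7]
j=7: 7<18, L[7] = 18+2 = 20 → [2, 8, 10, 12, 14, 16, 18, 20]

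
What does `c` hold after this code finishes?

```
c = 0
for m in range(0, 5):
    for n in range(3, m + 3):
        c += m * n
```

m=1,n=3: c = 0+3 = 3
m=2,n=3: c = 3+6 = 9
m=2,n=4: c = 9+8 = 17
m=3,n=3: c = 17+9 = 26
m=3,n=4: c = 26+12 = 38
m=3,n=5: c = 38+15 = 53
m=4,n=3: c = 53+12 = 65
m=4,n=4: c = 65+16 = 81
m=4,n=5: c = 81+20 = 101
m=4,n=6: c = 101+24 = 125

125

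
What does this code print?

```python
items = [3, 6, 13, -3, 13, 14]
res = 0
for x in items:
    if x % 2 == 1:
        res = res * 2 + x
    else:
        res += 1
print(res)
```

x=3: odd, res = 0*2+3 = 3
x=6: not odd, res = 3+1 = 4
x=13: odd, res = 4*2+13 = 21
x=-3: odd, res = 21*2+(-3) = 39
x=13: odd, res = 39*2+13 = 91
x=14: not odd, res = 91+1 = 92

92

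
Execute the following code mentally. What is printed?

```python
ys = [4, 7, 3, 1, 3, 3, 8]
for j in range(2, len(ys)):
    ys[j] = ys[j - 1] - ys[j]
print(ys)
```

[4, 7, 4, 3, 0, -3, -11]

j=2: ys[2] = 7-3 = 4 → [4, 7, 4, 1, 3, 3, 8]
j=3: ys[3] = 4-1 = 3 → [4, 7, 4, 3, 3, 3, 8]
j=4: ys[4] = 3-3 = 0 → [4, 7, 4, 3, 0, 3, 8]
j=5: ys[5] = 0-3 = -3 → [4, 7, 4, 3, 0, -3, 8]
j=6: ys[6] = (-3)-8 = -11 → [4, 7, 4, 3, 0, -3, -11]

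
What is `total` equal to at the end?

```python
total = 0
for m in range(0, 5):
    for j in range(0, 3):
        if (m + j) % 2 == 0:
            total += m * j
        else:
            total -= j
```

m=0,j=0: even sum, total = 0+0 = 0
m=0,j=1: odd sum, total = 0-1 = -1
m=0,j=2: even sum, total = (-1)+0 = -1
m=1,j=0: odd sum, total = (-1)-0 = -1
m=1,j=1: even sum, total = (-1)+1 = 0
m=1,j=2: odd sum, total = 0-2 = -2
m=2,j=0: even sum, total = (-2)+0 = -2
m=2,j=1: odd sum, total = (-2)-1 = -3
m=2,j=2: even sum, total = (-3)+4 = 1
m=3,j=0: odd sum, total = 1-0 = 1
m=3,j=1: even sum, total = 1+3 = 4
m=3,j=2: odd sum, total = 4-2 = 2
m=4,j=0: even sum, total = 2+0 = 2
m=4,j=1: odd sum, total = 2-1 = 1
m=4,j=2: even sum, total = 1+8 = 9

9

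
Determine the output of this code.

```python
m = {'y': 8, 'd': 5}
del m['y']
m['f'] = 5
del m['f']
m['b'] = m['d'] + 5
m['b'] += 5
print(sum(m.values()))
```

20

del 'y' → {'d': 5}
m['f'] = 5 → {'d': 5, 'f': 5}
del 'f' → {'d': 5}
m['b'] = m['d']+5 = 10 → {'d': 5, 'b': 10}
m['b'] = 10+5 = 15 → {'d': 5, 'b': 15}
sum of values = 20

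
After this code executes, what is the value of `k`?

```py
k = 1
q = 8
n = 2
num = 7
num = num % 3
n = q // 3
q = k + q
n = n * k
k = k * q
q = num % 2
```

num = 7%3 = 1
n = 8//3 = 2
q = 1+8 = 9
n = 2*1 = 2
k = 1*9 = 9
q = 1%2 = 1

9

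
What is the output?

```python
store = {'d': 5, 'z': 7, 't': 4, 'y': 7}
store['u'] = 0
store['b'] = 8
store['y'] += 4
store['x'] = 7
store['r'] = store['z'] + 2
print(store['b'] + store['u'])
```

8

store['u'] = 0 → {'d': 5, 'z': 7, 't': 4, 'y': 7, 'u': 0}
store['b'] = 8 → {'d': 5, 'z': 7, 't': 4, 'y': 7, 'u': 0, 'b': 8}
store['y'] = 7+4 = 11 → {'d': 5, 'z': 7, 't': 4, 'y': 11, 'u': 0, 'b': 8}
store['x'] = 7 → {'d': 5, 'z': 7, 't': 4, 'y': 11, 'u': 0, 'b': 8, 'x': 7}
store['r'] = store['z']+2 = 9 → {'d': 5, 'z': 7, 't': 4, 'y': 11, 'u': 0, 'b': 8, 'x': 7, 'r': 9}
store['b']+store['u'] = 8+0 = 8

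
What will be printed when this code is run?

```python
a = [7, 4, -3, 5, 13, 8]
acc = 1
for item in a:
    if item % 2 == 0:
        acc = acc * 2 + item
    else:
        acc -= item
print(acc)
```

-38

item=7: not even, acc = 1-7 = -6
item=4: even, acc = (-6)*2+4 = -8
item=-3: not even, acc = (-8)-(-3) = -5
item=5: not even, acc = (-5)-5 = -10
item=13: not even, acc = (-10)-13 = -23
item=8: even, acc = (-23)*2+8 = -38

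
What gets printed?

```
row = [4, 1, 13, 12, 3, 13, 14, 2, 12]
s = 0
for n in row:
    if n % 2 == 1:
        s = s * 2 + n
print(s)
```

n=4: not odd
n=1: odd, s = 0*2+1 = 1
n=13: odd, s = 1*2+13 = 15
n=12: not odd
n=3: odd, s = 15*2+3 = 33
n=13: odd, s = 33*2+13 = 79
n=14: not odd
n=2: not odd
n=12: not odd

79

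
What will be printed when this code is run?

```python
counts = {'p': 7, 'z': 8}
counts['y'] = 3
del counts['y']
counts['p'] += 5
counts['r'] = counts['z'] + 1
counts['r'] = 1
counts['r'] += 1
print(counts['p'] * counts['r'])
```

counts['y'] = 3 → {'p': 7, 'z': 8, 'y': 3}
del 'y' → {'p': 7, 'z': 8}
counts['p'] = 7+5 = 12 → {'p': 12, 'z': 8}
counts['r'] = counts['z']+1 = 9 → {'p': 12, 'z': 8, 'r': 9}
counts['r'] = 1 → {'p': 12, 'z': 8, 'r': 1}
counts['r'] = 1+1 = 2 → {'p': 12, 'z': 8, 'r': 2}
counts['p']*counts['r'] = 12*2 = 24

24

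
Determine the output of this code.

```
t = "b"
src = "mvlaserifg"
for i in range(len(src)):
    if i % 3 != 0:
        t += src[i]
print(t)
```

i=0: skip
i=1: add 'v' → 'bv'
i=2: add 'l' → 'bvl'
i=3: skip
i=4: add 's' → 'bvls'
i=5: add 'e' → 'bvlse'
i=6: skip
i=7: add 'i' → 'bvlsei'
i=8: add 'f' → 'bvlseif'
i=9: skip

bvlseif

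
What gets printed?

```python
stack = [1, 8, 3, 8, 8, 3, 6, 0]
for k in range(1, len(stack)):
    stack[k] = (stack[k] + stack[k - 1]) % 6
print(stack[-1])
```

1

k=1: stack[1] = (8+1)%6 = 3 → [1, 3, 3, 8, 8, 3, 6, 0]
k=2: stack[2] = (3+3)%6 = 0 → [1, 3, 0, 8, 8, 3, 6, 0]
k=3: stack[3] = (8+0)%6 = 2 → [1, 3, 0, 2, 8, 3, 6, 0]
k=4: stack[4] = (8+2)%6 = 4 → [1, 3, 0, 2, 4, 3, 6, 0]
k=5: stack[5] = (3+4)%6 = 1 → [1, 3, 0, 2, 4, 1, 6, 0]
k=6: stack[6] = (6+1)%6 = 1 → [1, 3, 0, 2, 4, 1, 1, 0]
k=7: stack[7] = (0+1)%6 = 1 → [1, 3, 0, 2, 4, 1, 1, 1]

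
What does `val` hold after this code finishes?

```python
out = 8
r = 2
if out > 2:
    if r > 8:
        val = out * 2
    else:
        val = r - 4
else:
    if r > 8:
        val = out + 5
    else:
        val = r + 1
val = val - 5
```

-7

out=8, r=2
out > 2 is True; r > 8 is False
→ val = r - 4 = -2
val = (-2)-5 = -7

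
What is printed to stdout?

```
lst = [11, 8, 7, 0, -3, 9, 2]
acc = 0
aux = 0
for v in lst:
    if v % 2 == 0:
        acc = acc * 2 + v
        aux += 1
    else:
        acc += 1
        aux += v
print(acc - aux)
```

v=11: not even, acc = 0+1 = 1; aux=11
v=8: even, acc = 1*2+8 = 10; aux=12
v=7: not even, acc = 10+1 = 11; aux=19
v=0: even, acc = 11*2+0 = 22; aux=20
v=-3: not even, acc = 22+1 = 23; aux=17
v=9: not even, acc = 23+1 = 24; aux=26
v=2: even, acc = 24*2+2 = 50; aux=27
acc-aux = 50-27 = 23

23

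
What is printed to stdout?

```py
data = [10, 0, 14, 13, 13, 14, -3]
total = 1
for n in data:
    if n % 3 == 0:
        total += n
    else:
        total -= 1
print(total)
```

n=10: not %3==0, total = 1-1 = 0
n=0: %3==0, total = 0+0 = 0
n=14: not %3==0, total = 0-1 = -1
n=13: not %3==0, total = (-1)-1 = -2
n=13: not %3==0, total = (-2)-1 = -3
n=14: not %3==0, total = (-3)-1 = -4
n=-3: %3==0, total = (-4)+(-3) = -7

-7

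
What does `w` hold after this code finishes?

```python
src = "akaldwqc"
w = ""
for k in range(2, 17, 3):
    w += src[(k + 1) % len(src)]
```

'lqkdc'

k=2: add src[3]='l' → 'l'
k=5: add src[6]='q' → 'lq'
k=8: add src[1]='k' → 'lqk'
k=11: add src[4]='d' → 'lqkd'
k=14: add src[7]='c' → 'lqkdc'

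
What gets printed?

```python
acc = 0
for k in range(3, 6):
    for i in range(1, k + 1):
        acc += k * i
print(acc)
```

k=3,i=1: acc = 0+3 = 3
k=3,i=2: acc = 3+6 = 9
k=3,i=3: acc = 9+9 = 18
k=4,i=1: acc = 18+4 = 22
k=4,i=2: acc = 22+8 = 30
k=4,i=3: acc = 30+12 = 42
k=4,i=4: acc = 42+16 = 58
k=5,i=1: acc = 58+5 = 63
k=5,i=2: acc = 63+10 = 73
k=5,i=3: acc = 73+15 = 88
k=5,i=4: acc = 88+20 = 108
k=5,i=5: acc = 108+25 = 133

133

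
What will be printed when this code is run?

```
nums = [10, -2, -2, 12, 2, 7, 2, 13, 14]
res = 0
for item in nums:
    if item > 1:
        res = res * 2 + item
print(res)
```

1160

item=10: >1, res = 0*2+10 = 10
item=-2: not >1
item=-2: not >1
item=12: >1, res = 10*2+12 = 32
item=2: >1, res = 32*2+2 = 66
item=7: >1, res = 66*2+7 = 139
item=2: >1, res = 139*2+2 = 280
item=13: >1, res = 280*2+13 = 573
item=14: >1, res = 573*2+14 = 1160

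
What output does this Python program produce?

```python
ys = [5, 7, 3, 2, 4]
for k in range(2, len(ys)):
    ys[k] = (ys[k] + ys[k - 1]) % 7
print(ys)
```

k=2: ys[2] = (3+7)%7 = 3 → [5, 7, 3, 2, 4]
k=3: ys[3] = (2+3)%7 = 5 → [5, 7, 3, 5, 4]
k=4: ys[4] = (4+5)%7 = 2 → [5, 7, 3, 5, 2]

[5, 7, 3, 5, 2]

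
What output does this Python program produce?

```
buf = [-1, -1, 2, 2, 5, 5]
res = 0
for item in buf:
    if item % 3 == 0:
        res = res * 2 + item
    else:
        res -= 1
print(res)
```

-6

item=-1: not %3==0, res = 0-1 = -1
item=-1: not %3==0, res = (-1)-1 = -2
item=2: not %3==0, res = (-2)-1 = -3
item=2: not %3==0, res = (-3)-1 = -4
item=5: not %3==0, res = (-4)-1 = -5
item=5: not %3==0, res = (-5)-1 = -6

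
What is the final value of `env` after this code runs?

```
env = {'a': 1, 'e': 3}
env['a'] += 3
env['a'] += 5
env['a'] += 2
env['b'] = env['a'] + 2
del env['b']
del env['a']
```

{'e': 3}

env['a'] = 1+3 = 4 → {'a': 4, 'e': 3}
env['a'] = 4+5 = 9 → {'a': 9, 'e': 3}
env['a'] = 9+2 = 11 → {'a': 11, 'e': 3}
env['b'] = env['a']+2 = 13 → {'a': 11, 'e': 3, 'b': 13}
del 'b' → {'a': 11, 'e': 3}
del 'a' → {'e': 3}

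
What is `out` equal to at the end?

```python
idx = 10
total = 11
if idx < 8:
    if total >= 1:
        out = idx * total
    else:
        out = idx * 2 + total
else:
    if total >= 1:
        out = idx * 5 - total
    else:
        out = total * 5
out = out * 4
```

idx=10, total=11
idx < 8 is False; total >= 1 is True
→ out = idx * 5 - total = 39
out = 39*4 = 156

156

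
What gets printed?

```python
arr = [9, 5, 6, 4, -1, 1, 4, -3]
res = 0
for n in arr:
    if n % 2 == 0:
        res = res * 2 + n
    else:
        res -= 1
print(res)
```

15

n=9: not even, res = 0-1 = -1
n=5: not even, res = (-1)-1 = -2
n=6: even, res = (-2)*2+6 = 2
n=4: even, res = 2*2+4 = 8
n=-1: not even, res = 8-1 = 7
n=1: not even, res = 7-1 = 6
n=4: even, res = 6*2+4 = 16
n=-3: not even, res = 16-1 = 15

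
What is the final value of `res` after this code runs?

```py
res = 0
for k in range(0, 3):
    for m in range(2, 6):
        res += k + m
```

k=0,m=2: res = 0+2 = 2
k=0,m=3: res = 2+3 = 5
k=0,m=4: res = 5+4 = 9
k=0,m=5: res = 9+5 = 14
k=1,m=2: res = 14+3 = 17
k=1,m=3: res = 17+4 = 21
k=1,m=4: res = 21+5 = 26
k=1,m=5: res = 26+6 = 32
k=2,m=2: res = 32+4 = 36
k=2,m=3: res = 36+5 = 41
k=2,m=4: res = 41+6 = 47
k=2,m=5: res = 47+7 = 54

54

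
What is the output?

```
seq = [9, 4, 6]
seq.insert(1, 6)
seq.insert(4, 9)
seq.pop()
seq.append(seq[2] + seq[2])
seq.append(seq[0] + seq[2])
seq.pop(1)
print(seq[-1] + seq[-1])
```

26

insert 6 at 1 → [9, 6, 4, 6]
insert 9 at 4 → [9, 6, 4, 6, 9]
pop() removes 9 → [9, 6, 4, 6]
append seq[2]+seq[2] = 4+4 = 8 → [9, 6, 4, 6, 8]
append seq[0]+seq[2] = 9+4 = 13 → [9, 6, 4, 6, 8, 13]
pop(1) removes 6 → [9, 4, 6, 8, 13]
seq[-1]+seq[-1] = 13+13 = 26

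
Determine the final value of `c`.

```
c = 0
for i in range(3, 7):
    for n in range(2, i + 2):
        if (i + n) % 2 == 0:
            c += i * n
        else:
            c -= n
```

104

i=3,n=2: odd sum, c = 0-2 = -2
i=3,n=3: even sum, c = (-2)+9 = 7
i=3,n=4: odd sum, c = 7-4 = 3
i=4,n=2: even sum, c = 3+8 = 11
i=4,n=3: odd sum, c = 11-3 = 8
i=4,n=4: even sum, c = 8+16 = 24
i=4,n=5: odd sum, c = 24-5 = 19
i=5,n=2: odd sum, c = 19-2 = 17
i=5,n=3: even sum, c = 17+15 = 32
i=5,n=4: odd sum, c = 32-4 = 28
i=5,n=5: even sum, c = 28+25 = 53
i=5,n=6: odd sum, c = 53-6 = 47
i=6,n=2: even sum, c = 47+12 = 59
i=6,n=3: odd sum, c = 59-3 = 56
i=6,n=4: even sum, c = 56+24 = 80
i=6,n=5: odd sum, c = 80-5 = 75
i=6,n=6: even sum, c = 75+36 = 111
i=6,n=7: odd sum, c = 111-7 = 104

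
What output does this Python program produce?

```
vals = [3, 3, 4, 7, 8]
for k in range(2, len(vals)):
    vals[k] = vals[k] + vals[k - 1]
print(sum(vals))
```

k=2: vals[2] = 4+3 = 7 → [3, 3, 7, 7, 8]
k=3: vals[3] = 7+7 = 14 → [3, 3, 7, 14, 8]
k=4: vals[4] = 8+14 = 22 → [3, 3, 7, 14, 22]
sum = 49

49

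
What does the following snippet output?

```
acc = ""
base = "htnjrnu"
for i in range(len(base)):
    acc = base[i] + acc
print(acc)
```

i=0: prepend 'h' → 'h'
i=1: prepend 't' → 'th'
i=2: prepend 'n' → 'nth'
i=3: prepend 'j' → 'jnth'
i=4: prepend 'r' → 'rjnth'
i=5: prepend 'n' → 'nrjnth'
i=6: prepend 'u' → 'unrjnth'

unrjnth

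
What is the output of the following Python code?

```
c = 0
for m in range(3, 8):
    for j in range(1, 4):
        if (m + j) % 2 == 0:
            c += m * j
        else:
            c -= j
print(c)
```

m=3,j=1: even sum, c = 0+3 = 3
m=3,j=2: odd sum, c = 3-2 = 1
m=3,j=3: even sum, c = 1+9 = 10
m=4,j=1: odd sum, c = 10-1 = 9
m=4,j=2: even sum, c = 9+8 = 17
m=4,j=3: odd sum, c = 17-3 = 14
m=5,j=1: even sum, c = 14+5 = 19
m=5,j=2: odd sum, c = 19-2 = 17
m=5,j=3: even sum, c = 17+15 = 32
m=6,j=1: odd sum, c = 32-1 = 31
m=6,j=2: even sum, c = 31+12 = 43
m=6,j=3: odd sum, c = 43-3 = 40
m=7,j=1: even sum, c = 40+7 = 47
m=7,j=2: odd sum, c = 47-2 = 45
m=7,j=3: even sum, c = 45+21 = 66

66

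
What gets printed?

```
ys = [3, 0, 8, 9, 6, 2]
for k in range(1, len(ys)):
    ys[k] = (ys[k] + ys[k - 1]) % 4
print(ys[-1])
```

k=1: ys[1] = (0+3)%4 = 3 → [3, 3, 8, 9, 6, 2]
k=2: ys[2] = (8+3)%4 = 3 → [3, 3, 3, 9, 6, 2]
k=3: ys[3] = (9+3)%4 = 0 → [3, 3, 3, 0, 6, 2]
k=4: ys[4] = (6+0)%4 = 2 → [3, 3, 3, 0, 2, 2]
k=5: ys[5] = (2+2)%4 = 0 → [3, 3, 3, 0, 2, 0]

0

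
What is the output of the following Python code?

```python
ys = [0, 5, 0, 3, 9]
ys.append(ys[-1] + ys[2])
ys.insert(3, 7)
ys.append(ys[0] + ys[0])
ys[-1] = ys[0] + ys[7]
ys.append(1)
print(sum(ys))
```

append ys[-1]+ys[2] = 9+0 = 9 → [0, 5, 0, 3, 9, 9]
insert 7 at 3 → [0, 5, 0, 7, 3, 9, 9]
append ys[0]+ys[0] = 0+0 = 0 → [0, 5, 0, 7, 3, 9, 9, 0]
ys[-1] = ys[0]+ys[7] = 0+0 = 0 → [0, 5, 0, 7, 3, 9, 9, 0]
append 1 → [0, 5, 0, 7, 3, 9, 9, 0, 1]
sum = 34

34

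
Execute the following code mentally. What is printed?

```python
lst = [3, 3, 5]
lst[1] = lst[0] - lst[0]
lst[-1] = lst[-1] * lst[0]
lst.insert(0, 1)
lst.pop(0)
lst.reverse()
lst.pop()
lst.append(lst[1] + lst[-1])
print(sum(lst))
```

lst[1] = lst[0]-lst[0] = 3-3 = 0 → [3, 0, 5]
lst[-1] = lst[-1]*lst[0] = 5*3 = 15 → [3, 0, 15]
insert 1 at 0 → [1, 3, 0, 15]
pop(0) removes 1 → [3, 0, 15]
reverse → [15, 0, 3]
pop() removes 3 → [15, 0]
append lst[1]+lst[-1] = 0+0 = 0 → [15, 0, 0]
sum = 15

15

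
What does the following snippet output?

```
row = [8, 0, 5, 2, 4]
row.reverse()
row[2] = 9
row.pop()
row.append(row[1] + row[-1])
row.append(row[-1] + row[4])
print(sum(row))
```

21

reverse → [4, 2, 5, 0, 8]
row[2] = 9 → [4, 2, 9, 0, 8]
pop() removes 8 → [4, 2, 9, 0]
append row[1]+row[-1] = 2+0 = 2 → [4, 2, 9, 0, 2]
append row[-1]+row[4] = 2+2 = 4 → [4, 2, 9, 0, 2, 4]
sum = 21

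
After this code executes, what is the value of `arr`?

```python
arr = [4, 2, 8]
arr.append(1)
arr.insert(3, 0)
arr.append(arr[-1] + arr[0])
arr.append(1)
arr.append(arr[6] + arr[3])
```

append 1 → [4, 2, 8, 1]
insert 0 at 3 → [4, 2, 8, 0, 1]
append arr[-1]+arr[0] = 1+4 = 5 → [4, 2, 8, 0, 1, 5]
append 1 → [4, 2, 8, 0, 1, 5, 1]
append arr[6]+arr[3] = 1+0 = 1 → [4, 2, 8, 0, 1, 5, 1, 1]

[4, 2, 8, 0, 1, 5, 1, 1]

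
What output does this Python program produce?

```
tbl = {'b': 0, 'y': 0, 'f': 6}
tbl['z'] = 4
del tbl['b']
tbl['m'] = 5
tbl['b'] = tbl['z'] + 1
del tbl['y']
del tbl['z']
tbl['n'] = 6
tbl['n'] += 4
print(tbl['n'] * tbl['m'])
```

tbl['z'] = 4 → {'b': 0, 'y': 0, 'f': 6, 'z': 4}
del 'b' → {'y': 0, 'f': 6, 'z': 4}
tbl['m'] = 5 → {'y': 0, 'f': 6, 'z': 4, 'm': 5}
tbl['b'] = tbl['z']+1 = 5 → {'y': 0, 'f': 6, 'z': 4, 'm': 5, 'b': 5}
del 'y' → {'f': 6, 'z': 4, 'm': 5, 'b': 5}
del 'z' → {'f': 6, 'm': 5, 'b': 5}
tbl['n'] = 6 → {'f': 6, 'm': 5, 'b': 5, 'n': 6}
tbl['n'] = 6+4 = 10 → {'f': 6, 'm': 5, 'b': 5, 'n': 10}
tbl['n']*tbl['m'] = 10*5 = 50

50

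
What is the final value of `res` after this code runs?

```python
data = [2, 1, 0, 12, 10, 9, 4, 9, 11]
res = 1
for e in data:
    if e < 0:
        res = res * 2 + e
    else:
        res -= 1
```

e=2: not <0, res = 1-1 = 0
e=1: not <0, res = 0-1 = -1
e=0: not <0, res = (-1)-1 = -2
e=12: not <0, res = (-2)-1 = -3
e=10: not <0, res = (-3)-1 = -4
e=9: not <0, res = (-4)-1 = -5
e=4: not <0, res = (-5)-1 = -6
e=9: not <0, res = (-6)-1 = -7
e=11: not <0, res = (-7)-1 = -8

-8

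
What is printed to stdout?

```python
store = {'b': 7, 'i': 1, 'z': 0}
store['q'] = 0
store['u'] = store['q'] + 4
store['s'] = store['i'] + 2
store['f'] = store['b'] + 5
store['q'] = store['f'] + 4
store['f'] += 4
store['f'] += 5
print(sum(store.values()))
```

52

store['q'] = 0 → {'b': 7, 'i': 1, 'z': 0, 'q': 0}
store['u'] = store['q']+4 = 4 → {'b': 7, 'i': 1, 'z': 0, 'q': 0, 'u': 4}
store['s'] = store['i']+2 = 3 → {'b': 7, 'i': 1, 'z': 0, 'q': 0, 'u': 4, 's': 3}
store['f'] = store['b']+5 = 12 → {'b': 7, 'i': 1, 'z': 0, 'q': 0, 'u': 4, 's': 3, 'f': 12}
store['q'] = store['f']+4 = 16 → {'b': 7, 'i': 1, 'z': 0, 'q': 16, 'u': 4, 's': 3, 'f': 12}
store['f'] = 12+4 = 16 → {'b': 7, 'i': 1, 'z': 0, 'q': 16, 'u': 4, 's': 3, 'f': 16}
store['f'] = 16+5 = 21 → {'b': 7, 'i': 1, 'z': 0, 'q': 16, 'u': 4, 's': 3, 'f': 21}
sum of values = 52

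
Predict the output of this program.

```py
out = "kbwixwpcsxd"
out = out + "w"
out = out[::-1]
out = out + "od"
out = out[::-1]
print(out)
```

+ 'w' → 'kbwixwpcsxdw'
reverse → 'wdxscpwxiwbk'
+ 'od' → 'wdxscpwxiwbkod'
reverse → 'dokbwixwpcsxdw'

dokbwixwpcsxdw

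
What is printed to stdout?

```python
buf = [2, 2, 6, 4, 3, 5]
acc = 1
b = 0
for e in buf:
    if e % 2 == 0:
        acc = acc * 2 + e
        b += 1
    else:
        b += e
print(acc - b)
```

e=2: even, acc = 1*2+2 = 4; b=1
e=2: even, acc = 4*2+2 = 10; b=2
e=6: even, acc = 10*2+6 = 26; b=3
e=4: even, acc = 26*2+4 = 56; b=4
e=3: not even; b=7
e=5: not even; b=12
acc-b = 56-12 = 44

44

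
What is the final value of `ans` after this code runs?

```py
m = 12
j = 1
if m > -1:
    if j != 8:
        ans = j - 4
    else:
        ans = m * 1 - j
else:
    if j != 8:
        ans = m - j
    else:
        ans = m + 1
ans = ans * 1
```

-3

m=12, j=1
m > -1 is True; j != 8 is True
→ ans = j - 4 = -3
ans = (-3)*1 = -3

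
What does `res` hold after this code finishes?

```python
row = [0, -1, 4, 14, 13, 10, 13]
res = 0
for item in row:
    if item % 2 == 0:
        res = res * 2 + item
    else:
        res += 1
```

65

item=0: even, res = 0*2+0 = 0
item=-1: not even, res = 0+1 = 1
item=4: even, res = 1*2+4 = 6
item=14: even, res = 6*2+14 = 26
item=13: not even, res = 26+1 = 27
item=10: even, res = 27*2+10 = 64
item=13: not even, res = 64+1 = 65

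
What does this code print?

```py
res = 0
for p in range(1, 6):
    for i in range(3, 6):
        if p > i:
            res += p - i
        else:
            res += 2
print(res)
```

p=1,i=3: not 1>3, res = 0+2 = 2
p=1,i=4: not 1>4, res = 2+2 = 4
p=1,i=5: not 1>5, res = 4+2 = 6
p=2,i=3: not 2>3, res = 6+2 = 8
p=2,i=4: not 2>4, res = 8+2 = 10
p=2,i=5: not 2>5, res = 10+2 = 12
p=3,i=3: not 3>3, res = 12+2 = 14
p=3,i=4: not 3>4, res = 14+2 = 16
p=3,i=5: not 3>5, res = 16+2 = 18
p=4,i=3: 4>3, res = 18+1 = 19
p=4,i=4: not 4>4, res = 19+2 = 21
p=4,i=5: not 4>5, res = 21+2 = 23
p=5,i=3: 5>3, res = 23+2 = 25
p=5,i=4: 5>4, res = 25+1 = 26
p=5,i=5: not 5>5, res = 26+2 = 28

28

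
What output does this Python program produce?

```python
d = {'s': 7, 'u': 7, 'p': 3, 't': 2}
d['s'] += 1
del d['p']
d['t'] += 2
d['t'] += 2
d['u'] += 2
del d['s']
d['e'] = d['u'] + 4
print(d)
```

d['s'] = 7+1 = 8 → {'s': 8, 'u': 7, 'p': 3, 't': 2}
del 'p' → {'s': 8, 'u': 7, 't': 2}
d['t'] = 2+2 = 4 → {'s': 8, 'u': 7, 't': 4}
d['t'] = 4+2 = 6 → {'s': 8, 'u': 7, 't': 6}
d['u'] = 7+2 = 9 → {'s': 8, 'u': 9, 't': 6}
del 's' → {'u': 9, 't': 6}
d['e'] = d['u']+4 = 13 → {'u': 9, 't': 6, 'e': 13}

{'u': 9, 't': 6, 'e': 13}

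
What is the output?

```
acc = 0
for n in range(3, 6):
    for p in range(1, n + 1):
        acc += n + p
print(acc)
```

81

n=3,p=1: acc = 0+4 = 4
n=3,p=2: acc = 4+5 = 9
n=3,p=3: acc = 9+6 = 15
n=4,p=1: acc = 15+5 = 20
n=4,p=2: acc = 20+6 = 26
n=4,p=3: acc = 26+7 = 33
n=4,p=4: acc = 33+8 = 41
n=5,p=1: acc = 41+6 = 47
n=5,p=2: acc = 47+7 = 54
n=5,p=3: acc = 54+8 = 62
n=5,p=4: acc = 62+9 = 71
n=5,p=5: acc = 71+10 = 81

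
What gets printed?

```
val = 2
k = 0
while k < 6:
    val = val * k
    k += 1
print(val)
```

k=0: val = 2*0 = 0
k=1: val = 0*1 = 0
k=2: val = 0*2 = 0
k=3: val = 0*3 = 0
k=4: val = 0*4 = 0
k=5: val = 0*5 = 0

0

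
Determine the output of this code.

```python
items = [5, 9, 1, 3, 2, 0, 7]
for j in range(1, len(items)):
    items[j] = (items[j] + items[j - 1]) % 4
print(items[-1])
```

j=1: items[1] = (9+5)%4 = 2 → [5, 2, 1, 3, 2, 0, 7]
j=2: items[2] = (1+2)%4 = 3 → [5, 2, 3, 3, 2, 0, 7]
j=3: items[3] = (3+3)%4 = 2 → [5, 2, 3, 2, 2, 0, 7]
j=4: items[4] = (2+2)%4 = 0 → [5, 2, 3, 2, 0, 0, 7]
j=5: items[5] = (0+0)%4 = 0 → [5, 2, 3, 2, 0, 0, 7]
j=6: items[6] = (7+0)%4 = 3 → [5, 2, 3, 2, 0, 0, 3]

3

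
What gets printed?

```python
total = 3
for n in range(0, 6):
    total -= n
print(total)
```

n=0: total = 3-0 = 3
n=1: total = 3-1 = 2
n=2: total = 2-2 = 0
n=3: total = 0-3 = -3
n=4: total = (-3)-4 = -7
n=5: total = (-7)-5 = -12

-12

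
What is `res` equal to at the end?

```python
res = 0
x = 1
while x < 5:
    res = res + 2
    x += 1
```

8

x=1: res = 0+2 = 2
x=2: res = 2+2 = 4
x=3: res = 4+2 = 6
x=4: res = 6+2 = 8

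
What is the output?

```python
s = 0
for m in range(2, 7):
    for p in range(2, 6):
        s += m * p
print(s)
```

280

m=2,p=2: s = 0+4 = 4
m=2,p=3: s = 4+6 = 10
m=2,p=4: s = 10+8 = 18
m=2,p=5: s = 18+10 = 28
m=3,p=2: s = 28+6 = 34
m=3,p=3: s = 34+9 = 43
m=3,p=4: s = 43+12 = 55
m=3,p=5: s = 55+15 = 70
m=4,p=2: s = 70+8 = 78
m=4,p=3: s = 78+12 = 90
m=4,p=4: s = 90+16 = 106
m=4,p=5: s = 106+20 = 126
m=5,p=2: s = 126+10 = 136
m=5,p=3: s = 136+15 = 151
m=5,p=4: s = 151+20 = 171
m=5,p=5: s = 171+25 = 196
m=6,p=2: s = 196+12 = 208
m=6,p=3: s = 208+18 = 226
m=6,p=4: s = 226+24 = 250
m=6,p=5: s = 250+30 = 280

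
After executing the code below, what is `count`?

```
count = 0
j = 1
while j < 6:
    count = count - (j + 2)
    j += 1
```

j=1: count = 0-3 = -3
j=2: count = (-3)-4 = -7
j=3: count = (-7)-5 = -12
j=4: count = (-12)-6 = -18
j=5: count = (-18)-7 = -25

-25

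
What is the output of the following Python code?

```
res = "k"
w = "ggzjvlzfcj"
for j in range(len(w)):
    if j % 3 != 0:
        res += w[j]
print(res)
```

j=0: skip
j=1: add 'g' → 'kg'
j=2: add 'z' → 'kgz'
j=3: skip
j=4: add 'v' → 'kgzv'
j=5: add 'l' → 'kgzvl'
j=6: skip
j=7: add 'f' → 'kgzvlf'
j=8: add 'c' → 'kgzvlfc'
j=9: skip

kgzvlfc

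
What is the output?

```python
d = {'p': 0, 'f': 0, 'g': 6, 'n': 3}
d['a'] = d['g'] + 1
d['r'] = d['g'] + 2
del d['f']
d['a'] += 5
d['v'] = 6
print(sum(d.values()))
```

35

d['a'] = d['g']+1 = 7 → {'p': 0, 'f': 0, 'g': 6, 'n': 3, 'a': 7}
d['r'] = d['g']+2 = 8 → {'p': 0, 'f': 0, 'g': 6, 'n': 3, 'a': 7, 'r': 8}
del 'f' → {'p': 0, 'g': 6, 'n': 3, 'a': 7, 'r': 8}
d['a'] = 7+5 = 12 → {'p': 0, 'g': 6, 'n': 3, 'a': 12, 'r': 8}
d['v'] = 6 → {'p': 0, 'g': 6, 'n': 3, 'a': 12, 'r': 8, 'v': 6}
sum of values = 35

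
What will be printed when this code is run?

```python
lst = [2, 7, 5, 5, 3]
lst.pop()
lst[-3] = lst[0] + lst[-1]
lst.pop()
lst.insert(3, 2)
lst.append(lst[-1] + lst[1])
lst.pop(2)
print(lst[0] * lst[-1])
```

pop() removes 3 → [2, 7, 5, 5]
lst[-3] = lst[0]+lst[-1] = 2+5 = 7 → [2, 7, 5, 5]
pop() removes 5 → [2, 7, 5]
insert 2 at 3 → [2, 7, 5, 2]
append lst[-1]+lst[1] = 2+7 = 9 → [2, 7, 5, 2, 9]
pop(2) removes 5 → [2, 7, 2, 9]
lst[0]*lst[-1] = 2*9 = 18

18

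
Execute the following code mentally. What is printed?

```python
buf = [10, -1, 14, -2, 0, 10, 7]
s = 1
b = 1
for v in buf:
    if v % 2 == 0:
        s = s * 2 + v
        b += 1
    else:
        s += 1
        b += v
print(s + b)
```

v=10: even, s = 1*2+10 = 12; b=2
v=-1: not even, s = 12+1 = 13; b=1
v=14: even, s = 13*2+14 = 40; b=2
v=-2: even, s = 40*2+(-2) = 78; b=3
v=0: even, s = 78*2+0 = 156; b=4
v=10: even, s = 156*2+10 = 322; b=5
v=7: not even, s = 322+1 = 323; b=12
s+b = 323+12 = 335

335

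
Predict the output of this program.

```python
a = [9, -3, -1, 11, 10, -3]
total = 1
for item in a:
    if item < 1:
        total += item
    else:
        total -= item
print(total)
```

-36

item=9: not <1, total = 1-9 = -8
item=-3: <1, total = (-8)+(-3) = -11
item=-1: <1, total = (-11)+(-1) = -12
item=11: not <1, total = (-12)-11 = -23
item=10: not <1, total = (-23)-10 = -33
item=-3: <1, total = (-33)+(-3) = -36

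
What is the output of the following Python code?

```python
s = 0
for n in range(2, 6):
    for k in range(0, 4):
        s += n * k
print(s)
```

84

n=2,k=0: s = 0+0 = 0
n=2,k=1: s = 0+2 = 2
n=2,k=2: s = 2+4 = 6
n=2,k=3: s = 6+6 = 12
n=3,k=0: s = 12+0 = 12
n=3,k=1: s = 12+3 = 15
n=3,k=2: s = 15+6 = 21
n=3,k=3: s = 21+9 = 30
n=4,k=0: s = 30+0 = 30
n=4,k=1: s = 30+4 = 34
n=4,k=2: s = 34+8 = 42
n=4,k=3: s = 42+12 = 54
n=5,k=0: s = 54+0 = 54
n=5,k=1: s = 54+5 = 59
n=5,k=2: s = 59+10 = 69
n=5,k=3: s = 69+15 = 84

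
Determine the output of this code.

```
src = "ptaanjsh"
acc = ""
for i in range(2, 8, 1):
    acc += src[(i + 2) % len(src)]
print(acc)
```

i=2: add src[4]='n' → 'n'
i=3: add src[5]='j' → 'nj'
i=4: add src[6]='s' → 'njs'
i=5: add src[7]='h' → 'njsh'
i=6: add src[0]='p' → 'njshp'
i=7: add src[1]='t' → 'njshpt'

njshpt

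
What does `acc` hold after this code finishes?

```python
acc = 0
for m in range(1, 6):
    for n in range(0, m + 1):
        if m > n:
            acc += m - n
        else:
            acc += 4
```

m=1,n=0: 1>0, acc = 0+1 = 1
m=1,n=1: not 1>1, acc = 1+4 = 5
m=2,n=0: 2>0, acc = 5+2 = 7
m=2,n=1: 2>1, acc = 7+1 = 8
m=2,n=2: not 2>2, acc = 8+4 = 12
m=3,n=0: 3>0, acc = 12+3 = 15
m=3,n=1: 3>1, acc = 15+2 = 17
m=3,n=2: 3>2, acc = 17+1 = 18
m=3,n=3: not 3>3, acc = 18+4 = 22
m=4,n=0: 4>0, acc = 22+4 = 26
m=4,n=1: 4>1, acc = 26+3 = 29
m=4,n=2: 4>2, acc = 29+2 = 31
m=4,n=3: 4>3, acc = 31+1 = 32
m=4,n=4: not 4>4, acc = 32+4 = 36
m=5,n=0: 5>0, acc = 36+5 = 41
m=5,n=1: 5>1, acc = 41+4 = 45
m=5,n=2: 5>2, acc = 45+3 = 48
m=5,n=3: 5>3, acc = 48+2 = 50
m=5,n=4: 5>4, acc = 50+1 = 51
m=5,n=5: not 5>5, acc = 51+4 = 55

55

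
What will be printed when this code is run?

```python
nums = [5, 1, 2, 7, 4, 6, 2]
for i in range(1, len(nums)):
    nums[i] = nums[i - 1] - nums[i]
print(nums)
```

i=1: nums[1] = 5-1 = 4 → [5, 4, 2, 7, 4, 6, 2]
i=2: nums[2] = 4-2 = 2 → [5, 4, 2, 7, 4, 6, 2]
i=3: nums[3] = 2-7 = -5 → [5, 4, 2, -5, 4, 6, 2]
i=4: nums[4] = (-5)-4 = -9 → [5, 4, 2, -5, -9, 6, 2]
i=5: nums[5] = (-9)-6 = -15 → [5, 4, 2, -5, -9, -15, 2]
i=6: nums[6] = (-15)-2 = -17 → [5, 4, 2, -5, -9, -15, -17]

[5, 4, 2, -5, -9, -15, -17]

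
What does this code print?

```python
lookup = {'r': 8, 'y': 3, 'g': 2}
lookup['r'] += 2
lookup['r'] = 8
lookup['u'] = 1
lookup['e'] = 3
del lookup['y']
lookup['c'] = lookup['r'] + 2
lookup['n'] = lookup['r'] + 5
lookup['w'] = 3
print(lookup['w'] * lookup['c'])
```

lookup['r'] = 8+2 = 10 → {'r': 10, 'y': 3, 'g': 2}
lookup['r'] = 8 → {'r': 8, 'y': 3, 'g': 2}
lookup['u'] = 1 → {'r': 8, 'y': 3, 'g': 2, 'u': 1}
lookup['e'] = 3 → {'r': 8, 'y': 3, 'g': 2, 'u': 1, 'e': 3}
del 'y' → {'r': 8, 'g': 2, 'u': 1, 'e': 3}
lookup['c'] = lookup['r']+2 = 10 → {'r': 8, 'g': 2, 'u': 1, 'e': 3, 'c': 10}
lookup['n'] = lookup['r']+5 = 13 → {'r': 8, 'g': 2, 'u': 1, 'e': 3, 'c': 10, 'n': 13}
lookup['w'] = 3 → {'r': 8, 'g': 2, 'u': 1, 'e': 3, 'c': 10, 'n': 13, 'w': 3}
lookup['w']*lookup['c'] = 3*10 = 30

30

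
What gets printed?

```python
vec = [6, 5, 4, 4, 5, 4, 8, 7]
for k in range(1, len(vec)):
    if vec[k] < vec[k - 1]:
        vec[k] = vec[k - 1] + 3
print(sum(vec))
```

k=1: 5<6, vec[1] = 6+3 = 9 → [6, 9, 4, 4, 5, 4, 8, 7]
k=2: 4<9, vec[2] = 9+3 = 12 → [6, 9, 12, 4, 5, 4, 8, 7]
k=3: 4<12, vec[3] = 12+3 = 15 → [6, 9, 12, 15, 5, 4, 8, 7]
k=4: 5<15, vec[4] = 15+3 = 18 → [6, 9, 12, 15, 18, 4, 8, 7]
k=5: 4<18, vec[5] = 18+3 = 21 → [6, 9, 12, 15, 18, 21, 8, 7]
k=6: 8<21, vec[6] = 21+3 = 24 → [6, 9, 12, 15, 18, 21, 24, 7]
k=7: 7<24, vec[7] = 24+3 = 27 → [6, 9, 12, 15, 18, 21, 24, 27]
sum = 132

132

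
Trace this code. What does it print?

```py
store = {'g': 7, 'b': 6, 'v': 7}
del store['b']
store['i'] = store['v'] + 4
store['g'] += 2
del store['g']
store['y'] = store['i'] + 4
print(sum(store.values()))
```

del 'b' → {'g': 7, 'v': 7}
store['i'] = store['v']+4 = 11 → {'g': 7, 'v': 7, 'i': 11}
store['g'] = 7+2 = 9 → {'g': 9, 'v': 7, 'i': 11}
del 'g' → {'v': 7, 'i': 11}
store['y'] = store['i']+4 = 15 → {'v': 7, 'i': 11, 'y': 15}
sum of values = 33

33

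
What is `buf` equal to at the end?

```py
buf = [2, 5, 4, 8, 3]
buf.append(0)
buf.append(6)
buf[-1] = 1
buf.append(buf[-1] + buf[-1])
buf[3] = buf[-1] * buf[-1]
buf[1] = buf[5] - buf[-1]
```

append 0 → [2, 5, 4, 8, 3, 0]
append 6 → [2, 5, 4, 8, 3, 0, 6]
buf[-1] = 1 → [2, 5, 4, 8, 3, 0, 1]
append buf[-1]+buf[-1] = 1+1 = 2 → [2, 5, 4, 8, 3, 0, 1, 2]
buf[3] = buf[-1]*buf[-1] = 2*2 = 4 → [2, 5, 4, 4, 3, 0, 1, 2]
buf[1] = buf[5]-buf[-1] = 0-2 = -2 → [2, -2, 4, 4, 3, 0, 1, 2]

[2, -2, 4, 4, 3, 0, 1, 2]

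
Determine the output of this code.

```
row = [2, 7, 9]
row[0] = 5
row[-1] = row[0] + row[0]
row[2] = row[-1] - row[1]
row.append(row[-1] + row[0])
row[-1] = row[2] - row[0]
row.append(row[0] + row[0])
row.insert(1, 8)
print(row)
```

row[0] = 5 → [5, 7, 9]
row[-1] = row[0]+row[0] = 5+5 = 10 → [5, 7, 10]
row[2] = row[-1]-row[1] = 10-7 = 3 → [5, 7, 3]
append row[-1]+row[0] = 3+5 = 8 → [5, 7, 3, 8]
row[-1] = row[2]-row[0] = 3-5 = -2 → [5, 7, 3, -2]
append row[0]+row[0] = 5+5 = 10 → [5, 7, 3, -2, 10]
insert 8 at 1 → [5, 8, 7, 3, -2, 10]

[5, 8, 7, 3, -2, 10]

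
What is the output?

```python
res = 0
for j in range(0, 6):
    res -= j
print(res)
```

-15

j=0: res = 0-0 = 0
j=1: res = 0-1 = -1
j=2: res = (-1)-2 = -3
j=3: res = (-3)-3 = -6
j=4: res = (-6)-4 = -10
j=5: res = (-10)-5 = -15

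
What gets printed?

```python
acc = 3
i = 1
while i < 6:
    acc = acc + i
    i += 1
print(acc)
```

18

i=1: acc = 3+1 = 4
i=2: acc = 4+2 = 6
i=3: acc = 6+3 = 9
i=4: acc = 9+4 = 13
i=5: acc = 13+5 = 18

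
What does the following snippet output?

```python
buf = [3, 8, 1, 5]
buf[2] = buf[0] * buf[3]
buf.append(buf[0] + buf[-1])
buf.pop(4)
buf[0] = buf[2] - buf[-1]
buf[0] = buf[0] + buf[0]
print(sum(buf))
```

buf[2] = buf[0]*buf[3] = 3*5 = 15 → [3, 8, 15, 5]
append buf[0]+buf[-1] = 3+5 = 8 → [3, 8, 15, 5, 8]
pop(4) removes 8 → [3, 8, 15, 5]
buf[0] = buf[2]-buf[-1] = 15-5 = 10 → [10, 8, 15, 5]
buf[0] = buf[0]+buf[0] = 10+10 = 20 → [20, 8, 15, 5]
sum = 48

48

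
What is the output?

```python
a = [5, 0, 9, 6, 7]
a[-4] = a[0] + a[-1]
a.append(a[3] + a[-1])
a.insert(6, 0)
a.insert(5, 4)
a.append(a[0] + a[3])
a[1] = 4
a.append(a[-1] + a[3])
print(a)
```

a[-4] = a[0]+a[-1] = 5+7 = 12 → [5, 12, 9, 6, 7]
append a[3]+a[-1] = 6+7 = 13 → [5, 12, 9, 6, 7, 13]
insert 0 at 6 → [5, 12, 9, 6, 7, 13, 0]
insert 4 at 5 → [5, 12, 9, 6, 7, 4, 13, 0]
append a[0]+a[3] = 5+6 = 11 → [5, 12, 9, 6, 7, 4, 13, 0, 11]
a[1] = 4 → [5, 4, 9, 6, 7, 4, 13, 0, 11]
append a[-1]+a[3] = 11+6 = 17 → [5, 4, 9, 6, 7, 4, 13, 0, 11, 17]

[5, 4, 9, 6, 7, 4, 13, 0, 11, 17]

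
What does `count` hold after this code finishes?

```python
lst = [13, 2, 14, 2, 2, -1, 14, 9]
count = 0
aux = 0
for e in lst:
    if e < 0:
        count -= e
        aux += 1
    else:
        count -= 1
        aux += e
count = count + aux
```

51

e=13: not <0, count = 0-1 = -1; aux=13
e=2: not <0, count = (-1)-1 = -2; aux=15
e=14: not <0, count = (-2)-1 = -3; aux=29
e=2: not <0, count = (-3)-1 = -4; aux=31
e=2: not <0, count = (-4)-1 = -5; aux=33
e=-1: <0, count = (-5)-(-1) = -4; aux=34
e=14: not <0, count = (-4)-1 = -5; aux=48
e=9: not <0, count = (-5)-1 = -6; aux=57
count+aux = (-6)+57 = 51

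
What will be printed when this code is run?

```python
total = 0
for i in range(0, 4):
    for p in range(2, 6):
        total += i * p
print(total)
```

i=0,p=2: total = 0+0 = 0
i=0,p=3: total = 0+0 = 0
i=0,p=4: total = 0+0 = 0
i=0,p=5: total = 0+0 = 0
i=1,p=2: total = 0+2 = 2
i=1,p=3: total = 2+3 = 5
i=1,p=4: total = 5+4 = 9
i=1,p=5: total = 9+5 = 14
i=2,p=2: total = 14+4 = 18
i=2,p=3: total = 18+6 = 24
i=2,p=4: total = 24+8 = 32
i=2,p=5: total = 32+10 = 42
i=3,p=2: total = 42+6 = 48
i=3,p=3: total = 48+9 = 57
i=3,p=4: total = 57+12 = 69
i=3,p=5: total = 69+15 = 84

84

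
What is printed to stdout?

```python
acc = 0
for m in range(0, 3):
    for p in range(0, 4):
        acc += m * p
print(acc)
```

18

m=0,p=0: acc = 0+0 = 0
m=0,p=1: acc = 0+0 = 0
m=0,p=2: acc = 0+0 = 0
m=0,p=3: acc = 0+0 = 0
m=1,p=0: acc = 0+0 = 0
m=1,p=1: acc = 0+1 = 1
m=1,p=2: acc = 1+2 = 3
m=1,p=3: acc = 3+3 = 6
m=2,p=0: acc = 6+0 = 6
m=2,p=1: acc = 6+2 = 8
m=2,p=2: acc = 8+4 = 12
m=2,p=3: acc = 12+6 = 18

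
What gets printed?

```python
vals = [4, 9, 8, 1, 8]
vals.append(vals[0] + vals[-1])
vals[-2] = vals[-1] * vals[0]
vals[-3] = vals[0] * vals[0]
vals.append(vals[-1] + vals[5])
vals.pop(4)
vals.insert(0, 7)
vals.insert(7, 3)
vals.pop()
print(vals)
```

append vals[0]+vals[-1] = 4+8 = 12 → [4, 9, 8, 1, 8, 12]
vals[-2] = vals[-1]*vals[0] = 12*4 = 48 → [4, 9, 8, 1, 48, 12]
vals[-3] = vals[0]*vals[0] = 4*4 = 16 → [4, 9, 8, 16, 48, 12]
append vals[-1]+vals[5] = 12+12 = 24 → [4, 9, 8, 16, 48, 12, 24]
pop(4) removes 48 → [4, 9, 8, 16, 12, 24]
insert 7 at 0 → [7, 4, 9, 8, 16, 12, 24]
insert 3 at 7 → [7, 4, 9, 8, 16, 12, 24, 3]
pop() removes 3 → [7, 4, 9, 8, 16, 12, 24]

[7, 4, 9, 8, 16, 12, 24]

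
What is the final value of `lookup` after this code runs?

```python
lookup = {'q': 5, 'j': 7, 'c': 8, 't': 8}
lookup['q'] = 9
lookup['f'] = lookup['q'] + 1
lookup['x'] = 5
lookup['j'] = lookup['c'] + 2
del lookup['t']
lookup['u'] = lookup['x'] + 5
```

lookup['q'] = 9 → {'q': 9, 'j': 7, 'c': 8, 't': 8}
lookup['f'] = lookup['q']+1 = 10 → {'q': 9, 'j': 7, 'c': 8, 't': 8, 'f': 10}
lookup['x'] = 5 → {'q': 9, 'j': 7, 'c': 8, 't': 8, 'f': 10, 'x': 5}
lookup['j'] = lookup['c']+2 = 10 → {'q': 9, 'j': 10, 'c': 8, 't': 8, 'f': 10, 'x': 5}
del 't' → {'q': 9, 'j': 10, 'c': 8, 'f': 10, 'x': 5}
lookup['u'] = lookup['x']+5 = 10 → {'q': 9, 'j': 10, 'c': 8, 'f': 10, 'x': 5, 'u': 10}

{'q': 9, 'j': 10, 'c': 8, 'f': 10, 'x': 5, 'u': 10}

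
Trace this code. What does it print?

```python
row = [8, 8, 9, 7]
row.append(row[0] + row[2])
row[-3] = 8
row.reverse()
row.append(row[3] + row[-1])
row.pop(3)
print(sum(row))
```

56

append row[0]+row[2] = 8+9 = 17 → [8, 8, 9, 7, 17]
row[-3] = 8 → [8, 8, 8, 7, 17]
reverse → [17, 7, 8, 8, 8]
append row[3]+row[-1] = 8+8 = 16 → [17, 7, 8, 8, 8, 16]
pop(3) removes 8 → [17, 7, 8, 8, 16]
sum = 56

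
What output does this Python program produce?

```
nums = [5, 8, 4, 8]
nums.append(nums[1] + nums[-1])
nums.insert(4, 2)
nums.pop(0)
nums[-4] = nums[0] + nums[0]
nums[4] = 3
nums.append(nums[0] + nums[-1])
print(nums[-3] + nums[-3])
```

append nums[1]+nums[-1] = 8+8 = 16 → [5, 8, 4, 8, 16]
insert 2 at 4 → [5, 8, 4, 8, 2, 16]
pop(0) removes 5 → [8, 4, 8, 2, 16]
nums[-4] = nums[0]+nums[0] = 8+8 = 16 → [8, 16, 8, 2, 16]
nums[4] = 3 → [8, 16, 8, 2, 3]
append nums[0]+nums[-1] = 8+3 = 11 → [8, 16, 8, 2, 3, 11]
nums[-3]+nums[-3] = 2+2 = 4

4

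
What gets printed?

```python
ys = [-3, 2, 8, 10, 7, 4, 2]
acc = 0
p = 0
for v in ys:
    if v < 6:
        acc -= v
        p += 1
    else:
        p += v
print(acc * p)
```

v=-3: <6, acc = 0-(-3) = 3; p=1
v=2: <6, acc = 3-2 = 1; p=2
v=8: not <6; p=10
v=10: not <6; p=20
v=7: not <6; p=27
v=4: <6, acc = 1-4 = -3; p=28
v=2: <6, acc = (-3)-2 = -5; p=29
acc*p = (-5)*29 = -145

-145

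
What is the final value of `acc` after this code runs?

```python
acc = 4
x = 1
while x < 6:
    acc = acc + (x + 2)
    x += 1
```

x=1: acc = 4+3 = 7
x=2: acc = 7+4 = 11
x=3: acc = 11+5 = 16
x=4: acc = 16+6 = 22
x=5: acc = 22+7 = 29

29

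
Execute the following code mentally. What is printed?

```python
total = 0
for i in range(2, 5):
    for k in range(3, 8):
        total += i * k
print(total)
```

i=2,k=3: total = 0+6 = 6
i=2,k=4: total = 6+8 = 14
i=2,k=5: total = 14+10 = 24
i=2,k=6: total = 24+12 = 36
i=2,k=7: total = 36+14 = 50
i=3,k=3: total = 50+9 = 59
i=3,k=4: total = 59+12 = 71
i=3,k=5: total = 71+15 = 86
i=3,k=6: total = 86+18 = 104
i=3,k=7: total = 104+21 = 125
i=4,k=3: total = 125+12 = 137
i=4,k=4: total = 137+16 = 153
i=4,k=5: total = 153+20 = 173
i=4,k=6: total = 173+24 = 197
i=4,k=7: total = 197+28 = 225

225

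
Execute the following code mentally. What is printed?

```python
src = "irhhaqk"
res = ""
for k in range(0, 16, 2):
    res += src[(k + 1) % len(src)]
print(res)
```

k=0: add src[1]='r' → 'r'
k=2: add src[3]='h' → 'rh'
k=4: add src[5]='q' → 'rhq'
k=6: add src[0]='i' → 'rhqi'
k=8: add src[2]='h' → 'rhqih'
k=10: add src[4]='a' → 'rhqiha'
k=12: add src[6]='k' → 'rhqihak'
k=14: add src[1]='r' → 'rhqihakr'

rhqihakr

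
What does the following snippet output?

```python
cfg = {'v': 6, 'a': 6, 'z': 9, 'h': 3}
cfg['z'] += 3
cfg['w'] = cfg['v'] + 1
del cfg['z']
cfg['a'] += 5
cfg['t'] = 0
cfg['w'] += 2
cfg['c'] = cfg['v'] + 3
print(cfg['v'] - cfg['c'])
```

cfg['z'] = 9+3 = 12 → {'v': 6, 'a': 6, 'z': 12, 'h': 3}
cfg['w'] = cfg['v']+1 = 7 → {'v': 6, 'a': 6, 'z': 12, 'h': 3, 'w': 7}
del 'z' → {'v': 6, 'a': 6, 'h': 3, 'w': 7}
cfg['a'] = 6+5 = 11 → {'v': 6, 'a': 11, 'h': 3, 'w': 7}
cfg['t'] = 0 → {'v': 6, 'a': 11, 'h': 3, 'w': 7, 't': 0}
cfg['w'] = 7+2 = 9 → {'v': 6, 'a': 11, 'h': 3, 'w': 9, 't': 0}
cfg['c'] = cfg['v']+3 = 9 → {'v': 6, 'a': 11, 'h': 3, 'w': 9, 't': 0, 'c': 9}
cfg['v']-cfg['c'] = 6-9 = -3

-3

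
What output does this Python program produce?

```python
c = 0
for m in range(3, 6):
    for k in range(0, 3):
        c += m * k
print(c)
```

m=3,k=0: c = 0+0 = 0
m=3,k=1: c = 0+3 = 3
m=3,k=2: c = 3+6 = 9
m=4,k=0: c = 9+0 = 9
m=4,k=1: c = 9+4 = 13
m=4,k=2: c = 13+8 = 21
m=5,k=0: c = 21+0 = 21
m=5,k=1: c = 21+5 = 26
m=5,k=2: c = 26+10 = 36

36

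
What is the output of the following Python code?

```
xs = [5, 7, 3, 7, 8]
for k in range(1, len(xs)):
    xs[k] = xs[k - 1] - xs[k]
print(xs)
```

k=1: xs[1] = 5-7 = -2 → [5, -2, 3, 7, 8]
k=2: xs[2] = (-2)-3 = -5 → [5, -2, -5, 7, 8]
k=3: xs[3] = (-5)-7 = -12 → [5, -2, -5, -12, 8]
k=4: xs[4] = (-12)-8 = -20 → [5, -2, -5, -12, -20]

[5, -2, -5, -12, -20]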